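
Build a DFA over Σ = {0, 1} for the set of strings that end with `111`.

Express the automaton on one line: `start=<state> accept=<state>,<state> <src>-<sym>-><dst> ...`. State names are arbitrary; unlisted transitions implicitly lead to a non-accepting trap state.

start=A accept=D A-0->A A-1->B B-0->A B-1->C C-0->A C-1->D D-0->A D-1->D

Let each state record the length of the longest suffix of the input read so far that is also a prefix of `111`. B means the last symbol is `1`; C means the last 2 symbols are `11`; D means the last 3 symbols are `111`. Accept only at D, where the string currently ends in `111`.
With 4 states:
       0  1 
>  A   A  B 
   B   A  C 
   C   A  D 
 * D   A  D 
(> = start, * = accepting)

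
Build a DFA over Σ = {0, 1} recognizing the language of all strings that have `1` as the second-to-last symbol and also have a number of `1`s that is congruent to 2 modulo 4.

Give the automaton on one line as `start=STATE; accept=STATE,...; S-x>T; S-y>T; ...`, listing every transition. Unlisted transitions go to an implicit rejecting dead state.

start=S0; accept=S3,S5; S0-0>S0; S0-1>S1; S1-0>S2; S1-1>S3; S2-0>S2; S2-1>S4; S3-0>S5; S3-1>S6; S4-0>S5; S4-1>S6; S5-0>S7; S5-1>S6; S6-0>S6; S6-1>S0; S7-0>S7; S7-1>S6

Build one automaton per condition and run them in lockstep. The first has 7 states tracking the last 2 symbols read; the second has 4 states tracking the count of `1`s modulo 4. A product state is a pair (one from each), accepting exactly when both do. After merging equivalent states the machine shrinks.
        0   1  
>  S0   S0  S1 
   S1   S2  S3 
   S2   S2  S4 
 * S3   S5  S6 
   S4   S5  S6 
 * S5   S7  S6 
   S6   S6  S0 
   S7   S7  S6 
(> = start, * = accepting)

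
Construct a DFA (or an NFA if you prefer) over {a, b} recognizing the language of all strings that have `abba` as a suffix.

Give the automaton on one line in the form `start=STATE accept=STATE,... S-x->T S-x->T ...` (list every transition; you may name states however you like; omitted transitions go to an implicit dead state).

start=q0 accept=q4 q0-a->q1 q0-b->q0 q1-a->q1 q1-b->q2 q2-a->q1 q2-b->q3 q3-a->q4 q3-b->q0 q4-a->q1 q4-b->q2

Let each state record the length of the longest suffix of the input read so far that is also a prefix of `abba`. q1 means the last symbol is `a`; q2 means the last 2 symbols are `ab`; q3 means the last 3 symbols are `abb`; q4 means the last 4 symbols are `abba`. Accept only at q4, where the string currently ends in `abba`.
With 5 states:
        a   b  
>  q0   q1  q0 
   q1   q1  q2 
   q2   q1  q3 
   q3   q4  q0 
 * q4   q1  q2 
(> = start, * = accepting)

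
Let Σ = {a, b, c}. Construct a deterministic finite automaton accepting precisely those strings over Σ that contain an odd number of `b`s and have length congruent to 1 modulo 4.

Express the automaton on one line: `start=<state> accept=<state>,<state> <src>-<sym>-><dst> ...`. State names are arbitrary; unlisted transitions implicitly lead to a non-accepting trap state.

Handle the two conditions separately and then intersect. The first has 2 states tracking the count of `b`s modulo 2; the second has 4 states tracking the input length modulo 4. A product state is a pair (one from each), accepting exactly when both do.
With 8 states:
        a   b   c  
>  q0   q1  q2  q1 
   q1   q3  q4  q3 
 * q2   q4  q3  q4 
   q3   q5  q6  q5 
   q4   q6  q5  q6 
   q5   q0  q7  q0 
   q6   q7  q0  q7 
   q7   q2  q1  q2 
(> = start, * = accepting)

start=q0 accept=q2 q0-a->q1 q0-b->q2 q0-c->q1 q1-a->q3 q1-b->q4 q1-c->q3 q2-a->q4 q2-b->q3 q2-c->q4 q3-a->q5 q3-b->q6 q3-c->q5 q4-a->q6 q4-b->q5 q4-c->q6 q5-a->q0 q5-b->q7 q5-c->q0 q6-a->q7 q6-b->q0 q6-c->q7 q7-a->q2 q7-b->q1 q7-c->q2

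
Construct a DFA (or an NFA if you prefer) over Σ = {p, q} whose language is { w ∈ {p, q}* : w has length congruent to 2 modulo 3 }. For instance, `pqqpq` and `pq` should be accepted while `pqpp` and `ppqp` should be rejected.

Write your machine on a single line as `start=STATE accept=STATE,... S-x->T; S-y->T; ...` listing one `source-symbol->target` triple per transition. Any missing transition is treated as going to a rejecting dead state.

start=S0; accept=S2; S0-p->S1; S0-q->S1; S1-p->S2; S1-q->S2; S2-p->S0; S2-q->S0

Count input length modulo 3: every symbol advances one step around the cycle S0 → S1 → S2 → S0. Accept at S2.
With 3 states:
        p   q  
>  S0   S1  S1 
   S1   S2  S2 
 * S2   S0  S0 
(> = start, * = accepting)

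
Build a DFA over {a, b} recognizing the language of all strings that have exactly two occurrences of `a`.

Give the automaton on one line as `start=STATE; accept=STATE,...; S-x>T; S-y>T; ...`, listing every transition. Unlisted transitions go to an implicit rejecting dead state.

start=S0; accept=S2; S0-a>S1; S0-b>S0; S1-a>S2; S1-b>S1; S2-a>S3; S2-b>S2; S3-a>S3; S3-b>S3

Only the number of `a`s matters, and only up to 3. Make a chain S0 → S1 → S2 → S3 advanced by each `a` (with S3 absorbing); every other symbol self-loops. The accepting set is {S2}.
A 4-state machine:
        a   b  
>  S0   S1  S0 
   S1   S2  S1 
 * S2   S3  S2 
   S3   S3  S3 
(> = start, * = accepting)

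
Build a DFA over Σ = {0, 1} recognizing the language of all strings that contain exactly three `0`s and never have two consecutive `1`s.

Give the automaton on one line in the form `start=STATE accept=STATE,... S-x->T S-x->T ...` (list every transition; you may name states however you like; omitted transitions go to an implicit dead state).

start=s0 accept=s6,s10 s0-0->s1 s0-1->s2 s1-0->s3 s1-1->s4 s2-0->s1 s2-1->s5 s3-0->s6 s3-1->s7 s4-0->s3 s4-1->s8 s5-0->s8 s5-1->s5 s6-0->s9 s6-1->s10 s7-0->s6 s7-1->s11 s8-0->s11 s8-1->s8 s9-0->s9 s9-1->s12 s10-0->s9 s10-1->s13 s11-0->s13 s11-1->s11 s12-0->s9 s12-1->s14 s13-0->s14 s13-1->s13 s14-0->s14 s14-1->s14

Handle the two conditions separately and then intersect. The first has 5 states tracking the count of `0`s, saturating at 4; the second has 3 states tracking partial matches of the forbidden pattern `11`. A product state is a pair (one from each), accepting exactly when both do.
A 15-state machine:
          0    1  
>  s0     s1   s2 
   s1     s3   s4 
   s2     s1   s5 
   s3     s6   s7 
   s4     s3   s8 
   s5     s8   s5 
 * s6     s9  s10 
   s7     s6  s11 
   s8    s11   s8 
   s9     s9  s12 
 * s10    s9  s13 
   s11   s13  s11 
   s12    s9  s14 
   s13   s14  s13 
   s14   s14  s14 
(> = start, * = accepting)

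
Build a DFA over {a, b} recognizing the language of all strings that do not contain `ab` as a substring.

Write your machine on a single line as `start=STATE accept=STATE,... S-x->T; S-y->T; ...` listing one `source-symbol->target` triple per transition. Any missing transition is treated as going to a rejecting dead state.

start=s0; accept=s0,s1; s0-a->s1; s0-b->s0; s1-a->s1; s1-b->s2; s2-a->s2; s2-b->s2

Track partial matches of the forbidden pattern `ab`. State s2 is a dead state reached once `ab` has occurred; every other state accepts. s0 means no part of `ab` is currently matched.
A 3-state machine:
        a   b  
>* s0   s1  s0 
 * s1   s1  s2 
   s2   s2  s2 
(> = start, * = accepting)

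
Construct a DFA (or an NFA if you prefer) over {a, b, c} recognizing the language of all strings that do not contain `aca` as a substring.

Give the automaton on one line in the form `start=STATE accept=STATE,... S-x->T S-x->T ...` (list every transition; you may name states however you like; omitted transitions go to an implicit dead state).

This is the complement of 'contains `aca`'. Use the same substring-matching states — q0 through q3 holding how much of `aca` has just been matched — but flip the accepting set: everything except the trap q3 accepts.
4 states suffice.
        a   b   c  
>* q0   q1  q0  q0 
 * q1   q1  q0  q2 
 * q2   q3  q0  q0 
   q3   q3  q3  q3 
(> = start, * = accepting)

start=q0 accept=q0,q1,q2 q0-a->q1 q0-b->q0 q0-c->q0 q1-a->q1 q1-b->q0 q1-c->q2 q2-a->q3 q2-b->q0 q2-c->q0 q3-a->q3 q3-b->q3 q3-c->q3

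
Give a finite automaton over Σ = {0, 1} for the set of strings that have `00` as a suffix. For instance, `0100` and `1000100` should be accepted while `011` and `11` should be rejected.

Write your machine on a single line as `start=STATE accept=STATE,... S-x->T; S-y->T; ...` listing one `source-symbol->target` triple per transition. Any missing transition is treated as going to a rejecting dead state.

Let each state record the length of the longest suffix of the input read so far that is also a prefix of `00`. S1 means the last symbol is `0`; S2 means the last 2 symbols are `00`. Accept only at S2, where the string currently ends in `00`.
3 states suffice.
        0   1  
>  S0   S1  S0 
   S1   S2  S0 
 * S2   S2  S0 
(> = start, * = accepting)

start=S0; accept=S2; S0-0->S1; S0-1->S0; S1-0->S2; S1-1->S0; S2-0->S2; S2-1->S0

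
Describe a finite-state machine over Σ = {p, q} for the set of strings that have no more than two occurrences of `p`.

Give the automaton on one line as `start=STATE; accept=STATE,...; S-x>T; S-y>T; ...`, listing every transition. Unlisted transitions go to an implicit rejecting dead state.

start=s0; accept=s0,s1,s2; s0-p>s1; s0-q>s0; s1-p>s2; s1-q>s1; s2-p>s3; s2-q>s2; s3-p>s3; s3-q>s3

Count `p`s, saturating at 3: states s0 through s2 mean 0 through 2 `p`s seen; s3 means more than 2. Each `p` increments (capped at s3); other symbols loop. Accept from {s0, s1, s2}.
A 4-state machine:
        p   q  
>* s0   s1  s0 
 * s1   s2  s1 
 * s2   s3  s2 
   s3   s3  s3 
(> = start, * = accepting)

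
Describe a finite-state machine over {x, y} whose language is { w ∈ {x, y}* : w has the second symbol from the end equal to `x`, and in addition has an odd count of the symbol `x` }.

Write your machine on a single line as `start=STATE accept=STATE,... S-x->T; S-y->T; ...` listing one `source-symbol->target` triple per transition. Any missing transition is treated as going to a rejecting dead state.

start=s0; accept=s3,s4; s0-x->s1; s0-y->s0; s1-x->s2; s1-y->s3; s2-x->s4; s2-y->s0; s3-x->s2; s3-y->s5; s4-x->s2; s4-y->s3; s5-x->s2; s5-y->s5

Handle the two conditions separately and then intersect. The first has 7 states tracking the last 2 symbols read; the second has 2 states tracking the count of `x`s modulo 2. A product state is a pair (one from each), accepting exactly when both do. Minimizing collapses redundant product states.
6 states suffice.
        x   y  
>  s0   s1  s0 
   s1   s2  s3 
   s2   s4  s0 
 * s3   s2  s5 
 * s4   s2  s3 
   s5   s2  s5 
(> = start, * = accepting)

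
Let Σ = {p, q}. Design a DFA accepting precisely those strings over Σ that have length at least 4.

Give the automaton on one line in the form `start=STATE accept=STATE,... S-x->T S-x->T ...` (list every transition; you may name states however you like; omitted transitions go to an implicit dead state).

We only need to distinguish lengths 0, 1, …, 4, and '>4'. Chain s0 → s1 → s2 → s3 → s4 → s5 on every symbol, with s5 looping. Accepting states: {s4, s5}.
A 6-state machine:
        p   q  
>  s0   s1  s1 
   s1   s2  s2 
   s2   s3  s3 
   s3   s4  s4 
 * s4   s5  s5 
 * s5   s5  s5 
(> = start, * = accepting)

start=s0 accept=s4,s5 s0-p->s1 s0-q->s1 s1-p->s2 s1-q->s2 s2-p->s3 s2-q->s3 s3-p->s4 s3-q->s4 s4-p->s5 s4-q->s5 s5-p->s5 s5-q->s5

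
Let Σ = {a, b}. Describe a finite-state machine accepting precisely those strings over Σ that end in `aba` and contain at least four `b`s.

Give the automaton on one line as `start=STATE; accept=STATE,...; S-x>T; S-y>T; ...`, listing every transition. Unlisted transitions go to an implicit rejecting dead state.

Handle the two conditions separately and then intersect. The first has 4 states tracking how much of the suffix `aba` has currently been matched; the second has 6 states tracking the count of `b`s, saturating at 5. A product state is a pair (one from each), accepting exactly when both do. Equivalent product states are then merged.
A 7-state machine:
        a   b  
>  q0   q0  q1 
   q1   q1  q2 
   q2   q2  q3 
   q3   q4  q3 
   q4   q4  q5 
   q5   q6  q3 
 * q6   q4  q5 
(> = start, * = accepting)

start=q0; accept=q6; q0-a>q0; q0-b>q1; q1-a>q1; q1-b>q2; q2-a>q2; q2-b>q3; q3-a>q4; q3-b>q3; q4-a>q4; q4-b>q5; q5-a>q6; q5-b>q3; q6-a>q4; q6-b>q5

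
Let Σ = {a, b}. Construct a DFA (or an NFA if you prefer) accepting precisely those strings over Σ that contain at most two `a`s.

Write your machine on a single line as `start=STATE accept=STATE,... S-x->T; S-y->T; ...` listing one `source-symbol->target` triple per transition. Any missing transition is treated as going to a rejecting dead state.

start=s0; accept=s0,s1,s2; s0-a->s1; s0-b->s0; s1-a->s2; s1-b->s1; s2-a->s3; s2-b->s2; s3-a->s3; s3-b->s3

Only the number of `a`s matters, and only up to 3. Make a chain s0 → s1 → s2 → s3 advanced by each `a` (with s3 absorbing); every other symbol self-loops. The accepting set is {s0, s1, s2}.
4 states suffice.
        a   b  
>* s0   s1  s0 
 * s1   s2  s1 
 * s2   s3  s2 
   s3   s3  s3 
(> = start, * = accepting)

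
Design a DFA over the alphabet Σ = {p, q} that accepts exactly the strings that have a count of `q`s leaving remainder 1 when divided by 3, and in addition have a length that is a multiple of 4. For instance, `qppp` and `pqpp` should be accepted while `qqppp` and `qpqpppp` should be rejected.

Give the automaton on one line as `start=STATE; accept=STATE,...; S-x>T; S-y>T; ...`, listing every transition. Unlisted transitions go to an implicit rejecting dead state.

start=s0; accept=s9; s0-p>s1; s0-q>s2; s1-p>s3; s1-q>s4; s2-p>s4; s2-q>s5; s3-p>s6; s3-q>s7; s4-p>s7; s4-q>s8; s5-p>s8; s5-q>s6; s6-p>s0; s6-q>s9; s7-p>s9; s7-q>s10; s8-p>s10; s8-q>s0; s9-p>s2; s9-q>s11; s10-p>s11; s10-q>s1; s11-p>s5; s11-q>s3

Handle the two conditions separately and then intersect. The first has 3 states tracking the count of `q`s modulo 3; the second has 4 states tracking the input length modulo 4. A product state is a pair (one from each), accepting exactly when both do.
A 12-state machine:
          p    q  
>  s0     s1   s2 
   s1     s3   s4 
   s2     s4   s5 
   s3     s6   s7 
   s4     s7   s8 
   s5     s8   s6 
   s6     s0   s9 
   s7     s9  s10 
   s8    s10   s0 
 * s9     s2  s11 
   s10   s11   s1 
   s11    s5   s3 
(> = start, * = accepting)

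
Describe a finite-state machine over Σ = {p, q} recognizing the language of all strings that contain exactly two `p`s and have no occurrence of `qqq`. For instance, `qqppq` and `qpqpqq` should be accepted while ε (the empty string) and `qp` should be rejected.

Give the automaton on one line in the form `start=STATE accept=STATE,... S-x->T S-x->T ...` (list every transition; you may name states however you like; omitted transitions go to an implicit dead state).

start=s0 accept=s3,s7,s9 s0-p->s1 s0-q->s2 s1-p->s3 s1-q->s4 s2-p->s1 s2-q->s5 s3-p->s6 s3-q->s7 s4-p->s3 s4-q->s8 s5-p->s1 s5-q->s6 s6-p->s6 s6-q->s6 s7-p->s6 s7-q->s9 s8-p->s3 s8-q->s6 s9-p->s6 s9-q->s6

Build one automaton per condition and run them in lockstep. The first has 4 states tracking the count of `p`s, saturating at 3; the second has 4 states tracking partial matches of the forbidden pattern `qqq`. A product state is a pair (one from each), accepting exactly when both do. Equivalent product states are then merged.
A 10-state machine:
        p   q  
>  s0   s1  s2 
   s1   s3  s4 
   s2   s1  s5 
 * s3   s6  s7 
   s4   s3  s8 
   s5   s1  s6 
   s6   s6  s6 
 * s7   s6  s9 
   s8   s3  s6 
 * s9   s6  s6 
(> = start, * = accepting)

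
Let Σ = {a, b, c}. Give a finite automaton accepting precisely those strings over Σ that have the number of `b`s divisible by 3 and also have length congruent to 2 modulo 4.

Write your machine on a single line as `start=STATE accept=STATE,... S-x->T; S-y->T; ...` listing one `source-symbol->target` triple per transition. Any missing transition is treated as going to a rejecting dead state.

Build one automaton per condition and run them in lockstep. One (3 states) tracks the count of `b`s modulo 3; the other (4 states) tracks the input length modulo 4. Each combined state is a pair, one component from each; accept when both components accept.
12 states suffice.
          a    b    c  
>  q0     q1   q2   q1 
   q1     q3   q4   q3 
   q2     q4   q5   q4 
 * q3     q6   q7   q6 
   q4     q7   q8   q7 
   q5     q8   q6   q8 
   q6     q0   q9   q0 
   q7     q9  q10   q9 
   q8    q10   q0  q10 
   q9     q2  q11   q2 
   q10   q11   q1  q11 
   q11    q5   q3   q5 
(> = start, * = accepting)

start=q0; accept=q3; q0-a->q1; q0-b->q2; q0-c->q1; q1-a->q3; q1-b->q4; q1-c->q3; q2-a->q4; q2-b->q5; q2-c->q4; q3-a->q6; q3-b->q7; q3-c->q6; q4-a->q7; q4-b->q8; q4-c->q7; q5-a->q8; q5-b->q6; q5-c->q8; q6-a->q0; q6-b->q9; q6-c->q0; q7-a->q9; q7-b->q10; q7-c->q9; q8-a->q10; q8-b->q0; q8-c->q10; q9-a->q2; q9-b->q11; q9-c->q2; q10-a->q11; q10-b->q1; q10-c->q11; q11-a->q5; q11-b->q3; q11-c->q5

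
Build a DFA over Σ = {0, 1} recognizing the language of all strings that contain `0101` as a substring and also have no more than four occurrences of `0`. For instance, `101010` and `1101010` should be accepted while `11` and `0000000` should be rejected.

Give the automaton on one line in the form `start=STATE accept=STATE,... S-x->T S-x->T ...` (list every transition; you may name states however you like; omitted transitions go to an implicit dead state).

start=S0 accept=S12,S17,S21 S0-0->S1 S0-1->S0 S1-0->S2 S1-1->S3 S2-0->S4 S2-1->S5 S3-0->S6 S3-1->S7 S4-0->S8 S4-1->S9 S5-0->S10 S5-1->S11 S6-0->S4 S6-1->S12 S7-0->S2 S7-1->S7 S8-0->S13 S8-1->S14 S9-0->S15 S9-1->S16 S10-0->S8 S10-1->S17 S11-0->S4 S11-1->S11 S12-0->S17 S12-1->S12 S13-0->S13 S13-1->S18 S14-0->S19 S14-1->S20 S15-0->S13 S15-1->S21 S16-0->S8 S16-1->S16 S17-0->S21 S17-1->S17 S18-0->S19 S18-1->S22 S19-0->S13 S19-1->S23 S20-0->S13 S20-1->S20 S21-0->S23 S21-1->S21 S22-0->S13 S22-1->S22 S23-0->S23 S23-1->S23

Handle the two conditions separately and then intersect. The first has 5 states tracking whether and how much of `0101` has been seen; the second has 6 states tracking the count of `0`s, saturating at 5. A product state is a pair (one from each), accepting exactly when both do.
          0    1  
>  S0     S1   S0 
   S1     S2   S3 
   S2     S4   S5 
   S3     S6   S7 
   S4     S8   S9 
   S5    S10  S11 
   S6     S4  S12 
   S7     S2   S7 
   S8    S13  S14 
   S9    S15  S16 
   S10    S8  S17 
   S11    S4  S11 
 * S12   S17  S12 
   S13   S13  S18 
   S14   S19  S20 
   S15   S13  S21 
   S16    S8  S16 
 * S17   S21  S17 
   S18   S19  S22 
   S19   S13  S23 
   S20   S13  S20 
 * S21   S23  S21 
   S22   S13  S22 
   S23   S23  S23 
(> = start, * = accepting)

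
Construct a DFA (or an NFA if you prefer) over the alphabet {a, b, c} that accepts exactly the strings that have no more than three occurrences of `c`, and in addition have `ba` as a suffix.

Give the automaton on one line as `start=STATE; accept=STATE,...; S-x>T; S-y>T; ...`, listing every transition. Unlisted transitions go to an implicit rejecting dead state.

start=q0; accept=q3,q6,q9,q12; q0-a>q0; q0-b>q1; q0-c>q2; q1-a>q3; q1-b>q1; q1-c>q2; q2-a>q2; q2-b>q4; q2-c>q5; q3-a>q0; q3-b>q1; q3-c>q2; q4-a>q6; q4-b>q4; q4-c>q5; q5-a>q5; q5-b>q7; q5-c>q8; q6-a>q2; q6-b>q4; q6-c>q5; q7-a>q9; q7-b>q7; q7-c>q8; q8-a>q8; q8-b>q10; q8-c>q11; q9-a>q5; q9-b>q7; q9-c>q8; q10-a>q12; q10-b>q10; q10-c>q11; q11-a>q11; q11-b>q11; q11-c>q11; q12-a>q8; q12-b>q10; q12-c>q11

Handle the two conditions separately and then intersect. One (5 states) tracks the count of `c`s, saturating at 4; the other (3 states) tracks how much of the suffix `ba` has currently been matched. Each combined state is a pair, one component from each; accept when both components accept. Equivalent product states are then merged.
          a    b    c  
>  q0     q0   q1   q2 
   q1     q3   q1   q2 
   q2     q2   q4   q5 
 * q3     q0   q1   q2 
   q4     q6   q4   q5 
   q5     q5   q7   q8 
 * q6     q2   q4   q5 
   q7     q9   q7   q8 
   q8     q8  q10  q11 
 * q9     q5   q7   q8 
   q10   q12  q10  q11 
   q11   q11  q11  q11 
 * q12    q8  q10  q11 
(> = start, * = accepting)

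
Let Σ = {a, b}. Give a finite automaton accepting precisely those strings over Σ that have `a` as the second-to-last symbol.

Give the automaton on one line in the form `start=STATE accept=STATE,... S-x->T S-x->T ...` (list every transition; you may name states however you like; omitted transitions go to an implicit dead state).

start=q0 accept=q3,q4 q0-a->q1 q0-b->q2 q1-a->q3 q1-b->q4 q2-a->q5 q2-b->q6 q3-a->q3 q3-b->q4 q4-a->q5 q4-b->q6 q5-a->q3 q5-b->q4 q6-a->q5 q6-b->q6

Because acceptance depends on a position counted from the end, the machine has to buffer the most recent 2 symbols. Make each state the string of the last up-to-2 symbols read; on input `x` shift the window left and append `x`. Accept when the buffered window has length 2 and begins with `a`.
With 7 states:
        a   b  
>  q0   q1  q2 
   q1   q3  q4 
   q2   q5  q6 
 * q3   q3  q4 
 * q4   q5  q6 
   q5   q3  q4 
   q6   q5  q6 
(> = start, * = accepting)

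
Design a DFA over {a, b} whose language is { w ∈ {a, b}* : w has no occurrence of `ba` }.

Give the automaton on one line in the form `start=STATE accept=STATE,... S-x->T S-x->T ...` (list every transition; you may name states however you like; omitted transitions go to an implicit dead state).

This is the complement of 'contains `ba`'. Use the same substring-matching states — S0 through S2 holding how much of `ba` has just been matched — but flip the accepting set: everything except the trap S2 accepts.
A 3-state machine:
        a   b  
>* S0   S0  S1 
 * S1   S2  S1 
   S2   S2  S2 
(> = start, * = accepting)

start=S0 accept=S0,S1 S0-a->S0 S0-b->S1 S1-a->S2 S1-b->S1 S2-a->S2 S2-b->S2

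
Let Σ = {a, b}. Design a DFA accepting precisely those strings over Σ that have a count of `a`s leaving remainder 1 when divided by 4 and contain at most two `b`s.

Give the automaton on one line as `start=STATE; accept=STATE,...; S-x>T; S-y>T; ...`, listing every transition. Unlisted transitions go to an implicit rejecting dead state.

start=q0; accept=q1,q4,q8; q0-a>q1; q0-b>q2; q1-a>q3; q1-b>q4; q2-a>q4; q2-b>q5; q3-a>q6; q3-b>q7; q4-a>q7; q4-b>q8; q5-a>q8; q5-b>q9; q6-a>q0; q6-b>q10; q7-a>q10; q7-b>q11; q8-a>q11; q8-b>q9; q9-a>q9; q9-b>q9; q10-a>q2; q10-b>q12; q11-a>q12; q11-b>q9; q12-a>q5; q12-b>q9

Build one automaton per condition and run them in lockstep. The first has 4 states tracking the count of `a`s modulo 4; the second has 4 states tracking the count of `b`s, saturating at 3. A product state is a pair (one from each), accepting exactly when both do. After merging equivalent states the machine shrinks.
With 13 states:
          a    b  
>  q0     q1   q2 
 * q1     q3   q4 
   q2     q4   q5 
   q3     q6   q7 
 * q4     q7   q8 
   q5     q8   q9 
   q6     q0  q10 
   q7    q10  q11 
 * q8    q11   q9 
   q9     q9   q9 
   q10    q2  q12 
   q11   q12   q9 
   q12    q5   q9 
(> = start, * = accepting)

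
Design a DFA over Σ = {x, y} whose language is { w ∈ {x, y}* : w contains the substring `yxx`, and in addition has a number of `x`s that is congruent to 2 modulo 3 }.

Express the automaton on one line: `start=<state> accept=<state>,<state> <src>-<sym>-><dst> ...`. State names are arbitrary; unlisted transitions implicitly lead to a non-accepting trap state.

Handle the two conditions separately and then intersect. One (4 states) tracks whether and how much of `yxx` has been seen; the other (3 states) tracks the count of `x`s modulo 3. Each combined state is a pair, one component from each; accept when both components accept.
With 12 states:
       x  y 
>  A   B  C 
   B   D  E 
   C   F  C 
   D   A  G 
   E   H  E 
   F   I  E 
   G   J  G 
   H   K  G 
 * I   K  I 
   J   L  C 
   K   L  K 
   L   I  L 
(> = start, * = accepting)

start=A accept=I A-x->B A-y->C B-x->D B-y->E C-x->F C-y->C D-x->A D-y->G E-x->H E-y->E F-x->I F-y->E G-x->J G-y->G H-x->K H-y->G I-x->K I-y->I J-x->L J-y->C K-x->L K-y->K L-x->I L-y->L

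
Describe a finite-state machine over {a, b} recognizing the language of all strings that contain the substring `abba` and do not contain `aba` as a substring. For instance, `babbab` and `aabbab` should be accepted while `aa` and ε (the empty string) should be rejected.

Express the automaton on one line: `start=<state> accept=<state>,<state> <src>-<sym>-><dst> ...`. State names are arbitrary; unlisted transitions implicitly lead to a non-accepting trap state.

start=s0 accept=s5,s6,s7 s0-a->s1 s0-b->s0 s1-a->s1 s1-b->s2 s2-a->s3 s2-b->s4 s3-a->s3 s3-b->s3 s4-a->s5 s4-b->s0 s5-a->s5 s5-b->s6 s6-a->s3 s6-b->s7 s7-a->s5 s7-b->s7

Handle the two conditions separately and then intersect. One (5 states) tracks whether and how much of `abba` has been seen; the other (4 states) tracks partial matches of the forbidden pattern `aba`. Each combined state is a pair, one component from each; accept when both components accept. Minimizing collapses redundant product states.
8 states suffice.
        a   b  
>  s0   s1  s0 
   s1   s1  s2 
   s2   s3  s4 
   s3   s3  s3 
   s4   s5  s0 
 * s5   s5  s6 
 * s6   s3  s7 
 * s7   s5  s7 
(> = start, * = accepting)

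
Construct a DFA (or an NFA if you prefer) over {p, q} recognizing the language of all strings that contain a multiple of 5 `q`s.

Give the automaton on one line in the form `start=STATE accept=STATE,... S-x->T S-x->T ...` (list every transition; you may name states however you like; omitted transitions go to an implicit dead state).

Keep the running count of `q`s modulo 5: each `q` advances along the cycle A → B → C → D → E → A while other symbols loop. Accept at A.
       p  q 
>* A   A  B 
   B   B  C 
   C   C  D 
   D   D  E 
   E   E  A 
(> = start, * = accepting)

start=A accept=A A-p->A A-q->B B-p->B B-q->C C-p->C C-q->D D-p->D D-q->E E-p->E E-q->A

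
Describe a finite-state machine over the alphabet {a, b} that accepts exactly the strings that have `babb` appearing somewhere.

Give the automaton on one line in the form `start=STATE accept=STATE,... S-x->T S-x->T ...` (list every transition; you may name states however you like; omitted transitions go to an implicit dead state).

Track how much of `babb` has been matched so far: state q0 is no progress, q4 is the absorbing accept state reached once `babb` has occurred. Intermediate states record partial matches; on a mismatch, fall back to the longest reusable overlap.
5 states suffice.
        a   b  
>  q0   q0  q1 
   q1   q2  q1 
   q2   q0  q3 
   q3   q2  q4 
 * q4   q4  q4 
(> = start, * = accepting)

start=q0 accept=q4 q0-a->q0 q0-b->q1 q1-a->q2 q1-b->q1 q2-a->q0 q2-b->q3 q3-a->q2 q3-b->q4 q4-a->q4 q4-b->q4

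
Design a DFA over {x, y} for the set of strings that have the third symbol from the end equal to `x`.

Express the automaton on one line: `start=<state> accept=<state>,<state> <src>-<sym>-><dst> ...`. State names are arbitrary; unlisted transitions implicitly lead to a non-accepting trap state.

start=q0 accept=q7,q8,q9,q10 q0-x->q1 q0-y->q2 q1-x->q3 q1-y->q4 q2-x->q5 q2-y->q6 q3-x->q7 q3-y->q8 q4-x->q9 q4-y->q10 q5-x->q11 q5-y->q12 q6-x->q13 q6-y->q14 q7-x->q7 q7-y->q8 q8-x->q9 q8-y->q10 q9-x->q11 q9-y->q12 q10-x->q13 q10-y->q14 q11-x->q7 q11-y->q8 q12-x->q9 q12-y->q10 q13-x->q11 q13-y->q12 q14-x->q13 q14-y->q14

Because acceptance depends on a position counted from the end, the machine has to buffer the most recent 3 symbols. Make each state the string of the last up-to-3 symbols read; on input `x` shift the window left and append `x`. Accept when the buffered window has length 3 and begins with `x`.
With 15 states:
          x    y  
>  q0     q1   q2 
   q1     q3   q4 
   q2     q5   q6 
   q3     q7   q8 
   q4     q9  q10 
   q5    q11  q12 
   q6    q13  q14 
 * q7     q7   q8 
 * q8     q9  q10 
 * q9    q11  q12 
 * q10   q13  q14 
   q11    q7   q8 
   q12    q9  q10 
   q13   q11  q12 
   q14   q13  q14 
(> = start, * = accepting)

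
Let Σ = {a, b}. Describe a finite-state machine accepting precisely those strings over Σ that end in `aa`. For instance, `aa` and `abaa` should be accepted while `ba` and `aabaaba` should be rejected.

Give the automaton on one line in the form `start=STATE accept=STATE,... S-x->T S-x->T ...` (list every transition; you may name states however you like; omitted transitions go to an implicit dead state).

Let each state record the length of the longest suffix of the input read so far that is also a prefix of `aa`. q1 means the last symbol is `a`; q2 means the last 2 symbols are `aa`. Accept only at q2, where the string currently ends in `aa`.
3 states suffice.
        a   b  
>  q0   q1  q0 
   q1   q2  q0 
 * q2   q2  q0 
(> = start, * = accepting)

start=q0 accept=q2 q0-a->q1 q0-b->q0 q1-a->q2 q1-b->q0 q2-a->q2 q2-b->q0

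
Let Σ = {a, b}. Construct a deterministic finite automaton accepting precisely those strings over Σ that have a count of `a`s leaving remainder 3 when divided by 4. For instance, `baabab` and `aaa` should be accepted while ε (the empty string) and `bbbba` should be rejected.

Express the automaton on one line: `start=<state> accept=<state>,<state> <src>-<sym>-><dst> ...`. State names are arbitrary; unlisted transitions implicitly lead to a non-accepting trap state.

Keep the running count of `a`s modulo 4: each `a` advances along the cycle s0 → s1 → s2 → s3 → s0 while other symbols loop. Accept at s3.
4 states suffice.
        a   b  
>  s0   s1  s0 
   s1   s2  s1 
   s2   s3  s2 
 * s3   s0  s3 
(> = start, * = accepting)

start=s0 accept=s3 s0-a->s1 s0-b->s0 s1-a->s2 s1-b->s1 s2-a->s3 s2-b->s2 s3-a->s0 s3-b->s3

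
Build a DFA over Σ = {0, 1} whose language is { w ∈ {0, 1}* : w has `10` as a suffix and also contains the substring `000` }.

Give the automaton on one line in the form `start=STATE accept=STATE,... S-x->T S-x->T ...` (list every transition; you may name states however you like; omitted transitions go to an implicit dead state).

start=s0 accept=s7 s0-0->s1 s0-1->s2 s1-0->s3 s1-1->s2 s2-0->s4 s2-1->s2 s3-0->s5 s3-1->s2 s4-0->s3 s4-1->s2 s5-0->s5 s5-1->s6 s6-0->s7 s6-1->s6 s7-0->s5 s7-1->s6

Build one automaton per condition and run them in lockstep. The first has 3 states tracking how much of the suffix `10` has currently been matched; the second has 4 states tracking whether and how much of `000` has been seen. A product state is a pair (one from each), accepting exactly when both do.
8 states suffice.
        0   1  
>  s0   s1  s2 
   s1   s3  s2 
   s2   s4  s2 
   s3   s5  s2 
   s4   s3  s2 
   s5   s5  s6 
   s6   s7  s6 
 * s7   s5  s6 
(> = start, * = accepting)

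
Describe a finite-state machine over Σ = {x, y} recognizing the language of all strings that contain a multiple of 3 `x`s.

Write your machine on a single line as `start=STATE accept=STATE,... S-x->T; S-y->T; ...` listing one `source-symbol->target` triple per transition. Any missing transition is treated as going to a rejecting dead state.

Keep the running count of `x`s modulo 3: each `x` advances along the cycle s0 → s1 → s2 → s0 while other symbols loop. Accept at s0.
3 states suffice.
        x   y  
>* s0   s1  s0 
   s1   s2  s1 
   s2   s0  s2 
(> = start, * = accepting)

start=s0; accept=s0; s0-x->s1; s0-y->s0; s1-x->s2; s1-y->s1; s2-x->s0; s2-y->s2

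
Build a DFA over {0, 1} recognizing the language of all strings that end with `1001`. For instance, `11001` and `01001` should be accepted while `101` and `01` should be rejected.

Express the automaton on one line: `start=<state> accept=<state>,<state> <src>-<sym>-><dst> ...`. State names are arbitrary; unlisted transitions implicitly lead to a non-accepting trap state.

Remember how much of `1001` the current input suffix matches. State q0 means no match yet; q1 means the last symbol is `1`; q2 means the last 2 symbols are `10`; q3 means the last 3 symbols are `100`; q4 means the last 4 symbols are `1001`. Only q4 accepts. On a mismatch, fall back to the longest proper suffix that is still a prefix of `1001`.
        0   1  
>  q0   q0  q1 
   q1   q2  q1 
   q2   q3  q1 
   q3   q0  q4 
 * q4   q2  q1 
(> = start, * = accepting)

start=q0 accept=q4 q0-0->q0 q0-1->q1 q1-0->q2 q1-1->q1 q2-0->q3 q2-1->q1 q3-0->q0 q3-1->q4 q4-0->q2 q4-1->q1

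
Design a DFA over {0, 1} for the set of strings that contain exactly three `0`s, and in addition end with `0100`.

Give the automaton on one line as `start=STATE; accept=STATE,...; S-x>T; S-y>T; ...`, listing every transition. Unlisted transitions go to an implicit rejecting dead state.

start=q0; accept=q5; q0-0>q1; q0-1>q0; q1-0>q2; q1-1>q3; q2-0>q2; q2-1>q2; q3-0>q4; q3-1>q2; q4-0>q5; q4-1>q2; q5-0>q2; q5-1>q2

Handle the two conditions separately and then intersect. One (5 states) tracks the count of `0`s, saturating at 4; the other (5 states) tracks how much of the suffix `0100` has currently been matched. Each combined state is a pair, one component from each; accept when both components accept. Minimizing collapses redundant product states.
6 states suffice.
        0   1  
>  q0   q1  q0 
   q1   q2  q3 
   q2   q2  q2 
   q3   q4  q2 
   q4   q5  q2 
 * q5   q2  q2 
(> = start, * = accepting)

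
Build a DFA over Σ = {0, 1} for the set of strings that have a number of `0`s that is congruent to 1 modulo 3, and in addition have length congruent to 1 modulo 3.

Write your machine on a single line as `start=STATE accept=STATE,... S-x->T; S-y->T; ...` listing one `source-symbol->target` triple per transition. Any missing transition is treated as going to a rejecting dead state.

start=A; accept=B; A-0->B; A-1->C; B-0->D; B-1->E; C-0->E; C-1->F; D-0->A; D-1->G; E-0->G; E-1->H; F-0->H; F-1->A; G-0->C; G-1->I; H-0->I; H-1->B; I-0->F; I-1->D

Run two small machines in parallel and take their product. The first has 3 states tracking the count of `0`s modulo 3; the second has 3 states tracking the input length modulo 3. A product state is a pair (one from each), accepting exactly when both do.
9 states suffice.
       0  1 
>  A   B  C 
 * B   D  E 
   C   E  F 
   D   A  G 
   E   G  H 
   F   H  A 
   G   C  I 
   H   I  B 
   I   F  D 
(> = start, * = accepting)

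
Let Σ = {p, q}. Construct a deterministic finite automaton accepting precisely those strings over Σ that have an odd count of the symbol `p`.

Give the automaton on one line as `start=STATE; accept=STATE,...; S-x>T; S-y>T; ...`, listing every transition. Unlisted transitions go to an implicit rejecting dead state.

The only thing that matters is how many `p`s have appeared, reduced mod 2. Use one state per residue: s0 for 0, …, s1 for 1. Reading `p` moves to the next residue; anything else stays put. s1 is accepting.
        p   q  
>  s0   s1  s0 
 * s1   s0  s1 
(> = start, * = accepting)

start=s0; accept=s1; s0-p>s1; s0-q>s0; s1-p>s0; s1-q>s1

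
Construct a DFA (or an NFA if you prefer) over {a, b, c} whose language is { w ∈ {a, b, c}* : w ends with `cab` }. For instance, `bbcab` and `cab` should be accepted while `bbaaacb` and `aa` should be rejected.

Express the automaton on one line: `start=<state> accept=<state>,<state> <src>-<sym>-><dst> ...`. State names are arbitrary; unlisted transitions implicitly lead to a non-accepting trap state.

start=q0 accept=q3 q0-a->q0 q0-b->q0 q0-c->q1 q1-a->q2 q1-b->q0 q1-c->q1 q2-a->q0 q2-b->q3 q2-c->q1 q3-a->q0 q3-b->q0 q3-c->q1

Remember how much of `cab` the current input suffix matches. State q0 means no match yet; q1 means the last symbol is `c`; q2 means the last 2 symbols are `ca`; q3 means the last 3 symbols are `cab`. Only q3 accepts. On a mismatch, fall back to the longest proper suffix that is still a prefix of `cab`.
        a   b   c  
>  q0   q0  q0  q1 
   q1   q2  q0  q1 
   q2   q0  q3  q1 
 * q3   q0  q0  q1 
(> = start, * = accepting)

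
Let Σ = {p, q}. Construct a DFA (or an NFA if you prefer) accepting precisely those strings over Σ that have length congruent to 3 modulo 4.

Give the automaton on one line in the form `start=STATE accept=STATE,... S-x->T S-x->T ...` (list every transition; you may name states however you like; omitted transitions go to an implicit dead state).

Only the length mod 4 matters, so use a 4-cycle: from any state, every input symbol moves to the next state, wrapping s3 back to s0. Mark s3 accepting.
        p   q  
>  s0   s1  s1 
   s1   s2  s2 
   s2   s3  s3 
 * s3   s0  s0 
(> = start, * = accepting)

start=s0 accept=s3 s0-p->s1 s0-q->s1 s1-p->s2 s1-q->s2 s2-p->s3 s2-q->s3 s3-p->s0 s3-q->s0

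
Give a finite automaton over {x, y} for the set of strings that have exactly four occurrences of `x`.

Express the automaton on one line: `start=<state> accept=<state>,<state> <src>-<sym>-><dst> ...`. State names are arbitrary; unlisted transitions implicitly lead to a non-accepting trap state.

start=A accept=E A-x->B A-y->A B-x->C B-y->B C-x->D C-y->C D-x->E D-y->D E-x->F E-y->E F-x->F F-y->F

Only the number of `x`s matters, and only up to 5. Make a chain A → B → C → D → E → F advanced by each `x` (with F absorbing); every other symbol self-loops. The accepting set is {E}.
A 6-state machine:
       x  y 
>  A   B  A 
   B   C  B 
   C   D  C 
   D   E  D 
 * E   F  E 
   F   F  F 
(> = start, * = accepting)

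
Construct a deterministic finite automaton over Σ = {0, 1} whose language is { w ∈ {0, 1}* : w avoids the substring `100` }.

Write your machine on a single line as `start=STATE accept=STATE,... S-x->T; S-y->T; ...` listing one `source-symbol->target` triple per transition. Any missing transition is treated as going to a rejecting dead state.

Track partial matches of the forbidden pattern `100`. State D is a dead state reached once `100` has occurred; every other state accepts. A means no part of `100` is currently matched.
With 4 states:
       0  1 
>* A   A  B 
 * B   C  B 
 * C   D  B 
   D   D  D 
(> = start, * = accepting)

start=A; accept=A,B,C; A-0->A; A-1->B; B-0->C; B-1->B; C-0->D; C-1->B; D-0->D; D-1->D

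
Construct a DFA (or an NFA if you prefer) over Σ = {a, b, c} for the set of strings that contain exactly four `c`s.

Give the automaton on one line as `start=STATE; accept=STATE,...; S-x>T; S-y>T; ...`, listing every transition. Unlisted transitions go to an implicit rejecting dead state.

Only the number of `c`s matters, and only up to 5. Make a chain S0 → S1 → S2 → S3 → S4 → S5 advanced by each `c` (with S5 absorbing); every other symbol self-loops. The accepting set is {S4}.
        a   b   c  
>  S0   S0  S0  S1 
   S1   S1  S1  S2 
   S2   S2  S2  S3 
   S3   S3  S3  S4 
 * S4   S4  S4  S5 
   S5   S5  S5  S5 
(> = start, * = accepting)

start=S0; accept=S4; S0-a>S0; S0-b>S0; S0-c>S1; S1-a>S1; S1-b>S1; S1-c>S2; S2-a>S2; S2-b>S2; S2-c>S3; S3-a>S3; S3-b>S3; S3-c>S4; S4-a>S4; S4-b>S4; S4-c>S5; S5-a>S5; S5-b>S5; S5-c>S5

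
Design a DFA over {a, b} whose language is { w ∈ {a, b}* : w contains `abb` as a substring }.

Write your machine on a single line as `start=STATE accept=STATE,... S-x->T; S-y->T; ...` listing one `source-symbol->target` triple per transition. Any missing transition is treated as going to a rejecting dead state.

start=q0; accept=q3; q0-a->q1; q0-b->q0; q1-a->q1; q1-b->q2; q2-a->q1; q2-b->q3; q3-a->q3; q3-b->q3

States q0..q2 record the length of the longest prefix of `abb` that matches the current input suffix. Reaching q3 means `abb` has been seen, and we stay there forever. Accept from q3.
4 states suffice.
        a   b  
>  q0   q1  q0 
   q1   q1  q2 
   q2   q1  q3 
 * q3   q3  q3 
(> = start, * = accepting)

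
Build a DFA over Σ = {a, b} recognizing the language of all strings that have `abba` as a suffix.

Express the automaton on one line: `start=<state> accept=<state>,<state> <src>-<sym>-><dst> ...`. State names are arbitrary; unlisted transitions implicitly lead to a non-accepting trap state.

Remember how much of `abba` the current input suffix matches. State s0 means no match yet; s1 means the last symbol is `a`; s2 means the last 2 symbols are `ab`; s3 means the last 3 symbols are `abb`; s4 means the last 4 symbols are `abba`. Only s4 accepts. On a mismatch, fall back to the longest proper suffix that is still a prefix of `abba`.
With 5 states:
        a   b  
>  s0   s1  s0 
   s1   s1  s2 
   s2   s1  s3 
   s3   s4  s0 
 * s4   s1  s2 
(> = start, * = accepting)

start=s0 accept=s4 s0-a->s1 s0-b->s0 s1-a->s1 s1-b->s2 s2-a->s1 s2-b->s3 s3-a->s4 s3-b->s0 s4-a->s1 s4-b->s2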